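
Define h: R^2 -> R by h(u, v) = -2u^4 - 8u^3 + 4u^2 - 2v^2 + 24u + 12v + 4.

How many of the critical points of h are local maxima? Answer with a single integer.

h separates as a function of u plus a function of v, so ∇h=0 decouples.
∂h/∂u = -8(u - 1)(u + 1)(u + 3) = 0 at u ∈ {-3, -1, 1}; ∂h/∂v = -4(v - 3) = 0 at v ∈ {3}.
The Hessian is diagonal: diag(h_uu, h_vv). Second derivatives: h_uu(-3)=-64, h_uu(-1)=32, h_uu(1)=-64; h_vv(3)=-4.
Local maxima occur where both diagonal entries negative: (-3, 3), (1, 3). Count: 2.

2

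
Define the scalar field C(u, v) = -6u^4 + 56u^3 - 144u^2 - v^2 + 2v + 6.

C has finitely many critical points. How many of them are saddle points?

1

C separates as a function of u plus a function of v, so ∇C=0 decouples.
∂C/∂u = -24u(u - 4)(u - 3) = 0 at u ∈ {0, 3, 4}; ∂C/∂v = -2(v - 1) = 0 at v ∈ {1}.
The Hessian is diagonal: diag(C_uu, C_vv). Second derivatives: C_uu(0)=-288, C_uu(3)=72, C_uu(4)=-96; C_vv(1)=-2.
Saddle points occur where the two diagonal entries have opposite signs: (3, 1). Count: 1.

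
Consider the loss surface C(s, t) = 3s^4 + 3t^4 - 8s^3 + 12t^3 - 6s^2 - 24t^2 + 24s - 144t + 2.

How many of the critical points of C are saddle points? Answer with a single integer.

C separates as a function of s plus a function of t, so ∇C=0 decouples.
∂C/∂s = 12(s - 2)(s - 1)(s + 1) = 0 at s ∈ {-1, 1, 2}; ∂C/∂t = 12(t - 2)(t + 2)(t + 3) = 0 at t ∈ {-3, -2, 2}.
The Hessian is diagonal: diag(C_ss, C_tt). Second derivatives: C_ss(-1)=72, C_ss(1)=-24, C_ss(2)=36; C_tt(-3)=60, C_tt(-2)=-48, C_tt(2)=240.
Saddle points occur where the two diagonal entries have opposite signs: (-1, -2), (1, -3), (1, 2), (2, -2). Count: 4.

4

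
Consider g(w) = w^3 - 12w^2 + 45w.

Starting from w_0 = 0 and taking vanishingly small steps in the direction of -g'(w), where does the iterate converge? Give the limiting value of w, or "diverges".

diverges

g'(w) = 3(w - 5)(w - 3), so g'(0) = 45.
Gradient descent moves in the -g' direction, i.e. w is decreasing.
There is no critical point below w=0, and g' keeps the same sign, so the iterate runs off to −∞.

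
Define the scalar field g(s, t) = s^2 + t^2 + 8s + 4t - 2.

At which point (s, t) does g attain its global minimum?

(-4, -2)

g(s,t) separates as P(s) + Q(t) − 2, so its minimum is min P + min Q − 2.
P'(s) = 2s + 8 vanishes at s ∈ {-4}; Q'(t) = 2(t + 2) vanishes at t ∈ {-2}.
Local minima of P (where P''>0): P(-4)=-16. Local minima of Q: Q(-2)=-4.
So the global minimum of g is P(-4) + Q(-2) − 2 = -16 − 4 − 2 = -22, attained at (-4, -2).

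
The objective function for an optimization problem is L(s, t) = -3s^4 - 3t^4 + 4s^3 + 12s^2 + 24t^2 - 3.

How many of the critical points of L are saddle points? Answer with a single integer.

4

L separates as a function of s plus a function of t, so ∇L=0 decouples.
∂L/∂s = -12s(s - 2)(s + 1) = 0 at s ∈ {-1, 0, 2}; ∂L/∂t = -12t(t - 2)(t + 2) = 0 at t ∈ {-2, 0, 2}.
The Hessian is diagonal: diag(L_ss, L_tt). Second derivatives: L_ss(-1)=-36, L_ss(0)=24, L_ss(2)=-72; L_tt(-2)=-96, L_tt(0)=48, L_tt(2)=-96.
Saddle points occur where the two diagonal entries have opposite signs: (-1, 0), (0, -2), (0, 2), (2, 0). Count: 4.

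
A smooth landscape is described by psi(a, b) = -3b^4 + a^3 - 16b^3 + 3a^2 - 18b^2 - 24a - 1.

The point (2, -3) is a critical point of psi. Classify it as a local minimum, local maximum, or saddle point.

saddle point

The mixed partial ∂²psi/∂a∂b is 0, so the Hessian at any point is diag(psi_aa, psi_bb) = diag(6(a + 1), -12(3b^2 + 8b + 3)).
At (2, -3): H = diag(18, -72).
The eigenvalues have opposite signs, so H is indefinite: a saddle point.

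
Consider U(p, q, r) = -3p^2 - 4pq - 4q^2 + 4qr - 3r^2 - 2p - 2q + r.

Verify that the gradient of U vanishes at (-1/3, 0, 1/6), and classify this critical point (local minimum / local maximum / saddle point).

local maximum

∇U = (-6p - 4q - 2, -4p - 8q + 4r - 2, 4q - 6r + 1); substituting (-1/3, 0, 1/6) gives ∇U = (0, 0, 0), so (-1/3, 0, 1/6) is indeed a critical point.
The Hessian is constant: H = [[-6, -4, 0], [-4, -8, 4], [0, 4, -6]].
Leading principal minors: Δ₁ = -6, Δ₂ = 32, Δ₃ = -96.
The minors alternate sign starting negative (−, +, −), so H is negative definite: a local maximum.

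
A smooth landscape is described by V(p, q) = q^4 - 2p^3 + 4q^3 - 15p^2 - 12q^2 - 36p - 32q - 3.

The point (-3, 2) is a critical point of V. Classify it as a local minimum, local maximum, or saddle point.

The mixed partial ∂²V/∂p∂q is 0, so the Hessian at any point is diag(V_pp, V_qq) = diag(-6(2p + 5), 12(q^2 + 2q - 2)).
At (-3, 2): H = diag(6, 72).
Both eigenvalues are positive, so H is positive definite: a local minimum.

local minimum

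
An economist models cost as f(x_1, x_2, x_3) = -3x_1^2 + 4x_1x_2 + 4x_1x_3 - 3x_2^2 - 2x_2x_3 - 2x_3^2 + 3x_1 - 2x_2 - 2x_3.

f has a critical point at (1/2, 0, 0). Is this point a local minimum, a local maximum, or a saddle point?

The Hessian is constant: H = [[-6, 4, 4], [4, -6, -2], [4, -2, -4]].
Leading principal minors: Δ₁ = -6, Δ₂ = 20, Δ₃ = -24.
The minors alternate sign starting negative (−, +, −), so H is negative definite: a local maximum.

local maximum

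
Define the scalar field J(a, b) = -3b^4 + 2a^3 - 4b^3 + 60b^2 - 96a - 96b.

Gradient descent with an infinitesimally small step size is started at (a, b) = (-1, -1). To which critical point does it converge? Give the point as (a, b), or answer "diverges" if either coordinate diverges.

(4, 1)

J is separable, so gradient descent decouples: a follows -∂J/∂a, b follows -∂J/∂b.
∂J/∂a = 6(a - 4)(a + 4); at a=-1 this is -90, so a increases.
∂J/∂b = -12(b - 2)(b - 1)(b + 4); at b=-1 this is -216, so b increases.
a converges to its nearest critical value 4 (a local min of the a-part); b converges to 1. The iterate converges to (4, 1).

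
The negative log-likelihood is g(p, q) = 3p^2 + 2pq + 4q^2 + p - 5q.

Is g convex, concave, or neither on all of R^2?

g is quadratic, so its Hessian is the constant matrix H = [[6, 2], [2, 8]].
det(H) = 44, tr(H) = 14.
det(H) > 0 and tr(H) > 0, so H is positive definite everywhere: convex.

convex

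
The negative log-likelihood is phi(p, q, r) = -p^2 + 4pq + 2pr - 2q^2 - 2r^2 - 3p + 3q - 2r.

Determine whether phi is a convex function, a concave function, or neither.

phi is quadratic, so its Hessian is the constant matrix H = [[-2, 4, 2], [4, -4, 0], [2, 0, -4]].
Leading principal minors: -2, -8, 48.
Neither pattern holds ⇒ H is indefinite ⇒ neither convex nor concave.

neither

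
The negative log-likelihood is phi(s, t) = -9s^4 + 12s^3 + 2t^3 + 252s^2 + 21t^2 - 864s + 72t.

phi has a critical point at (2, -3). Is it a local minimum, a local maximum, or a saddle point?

local minimum

The mixed partial ∂²phi/∂s∂t is 0, so the Hessian at any point is diag(phi_ss, phi_tt) = diag(36(-3s^2 + 2s + 14), 6(2t + 7)).
At (2, -3): H = diag(216, 6).
Both eigenvalues are positive, so H is positive definite: a local minimum.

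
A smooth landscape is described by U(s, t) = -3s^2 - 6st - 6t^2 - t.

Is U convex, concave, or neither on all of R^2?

concave

U is quadratic, so its Hessian is the constant matrix H = [[-6, -6], [-6, -12]].
det(H) = 36, tr(H) = -18.
det(H) > 0 and tr(H) < 0, so H is negative definite everywhere: concave.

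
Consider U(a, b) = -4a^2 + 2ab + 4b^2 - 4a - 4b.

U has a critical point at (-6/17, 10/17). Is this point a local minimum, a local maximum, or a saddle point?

saddle point

The Hessian of U is constant: H = [[-8, 2], [2, 8]].
det(H) = (-8)·8 − 2² = -68.
Since det(H) < 0, H is indefinite and the critical point is a saddle point.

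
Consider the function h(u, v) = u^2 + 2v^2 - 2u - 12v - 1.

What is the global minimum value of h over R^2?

h(u,v) separates as P(u) + Q(v) − 1, so its minimum is min P + min Q − 1.
P'(u) = 2u - 2 vanishes at u ∈ {1}; Q'(v) = 4v - 12 vanishes at v ∈ {3}.
Local minima of P (where P''>0): P(1)=-1. Local minima of Q: Q(3)=-18.
So the global minimum of h is P(1) + Q(3) − 1 = -1 − 18 − 1 = -20, attained at (1, 3).

-20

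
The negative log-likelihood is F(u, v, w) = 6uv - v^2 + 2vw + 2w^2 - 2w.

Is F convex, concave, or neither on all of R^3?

F is quadratic, so its Hessian is the constant matrix H = [[0, 6, 0], [6, -2, 2], [0, 2, 4]].
Leading principal minors: 0, -36, -144.
Neither pattern holds ⇒ H is indefinite ⇒ neither convex nor concave.

neither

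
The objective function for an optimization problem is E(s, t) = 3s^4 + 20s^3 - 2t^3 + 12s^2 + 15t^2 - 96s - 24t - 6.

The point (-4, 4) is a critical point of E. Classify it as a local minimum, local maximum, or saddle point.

The mixed partial ∂²E/∂s∂t is 0, so the Hessian at any point is diag(E_ss, E_tt) = diag(12(3s^2 + 10s + 2), 6(-2t + 5)).
At (-4, 4): H = diag(120, -18).
The eigenvalues have opposite signs, so H is indefinite: a saddle point.

saddle point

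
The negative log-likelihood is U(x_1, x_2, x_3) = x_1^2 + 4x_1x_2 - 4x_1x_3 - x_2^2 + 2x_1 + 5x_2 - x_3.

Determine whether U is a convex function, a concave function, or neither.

U is quadratic, so its Hessian is the constant matrix H = [[2, 4, -4], [4, -2, 0], [-4, 0, 0]].
Leading principal minors: 2, -20, 32.
Neither pattern holds ⇒ H is indefinite ⇒ neither convex nor concave.

neither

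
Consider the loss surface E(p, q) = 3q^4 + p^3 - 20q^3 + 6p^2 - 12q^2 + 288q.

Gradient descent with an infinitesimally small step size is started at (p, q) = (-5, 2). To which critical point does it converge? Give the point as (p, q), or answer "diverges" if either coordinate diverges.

diverges

E is separable, so gradient descent decouples: p follows -∂E/∂p, q follows -∂E/∂q.
∂E/∂p = 3p(p + 4); at p=-5 this is 15, so p decreases.
∂E/∂q = 12(q - 4)(q - 3)(q + 2); at q=2 this is 96, so q decreases.
The p-coordinate has no critical point in that direction and runs off to infinity.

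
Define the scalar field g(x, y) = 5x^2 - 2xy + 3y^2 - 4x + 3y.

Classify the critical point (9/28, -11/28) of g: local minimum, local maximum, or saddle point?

local minimum

The Hessian of g is constant: H = [[10, -2], [-2, 6]].
det(H) = 10·6 − (-2)² = 56.
det(H) > 0 and tr(H) = 16 > 0, so H is positive definite and the point is a local minimum.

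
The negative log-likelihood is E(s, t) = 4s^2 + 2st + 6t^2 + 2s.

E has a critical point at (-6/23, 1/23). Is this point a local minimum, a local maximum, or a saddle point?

local minimum

The Hessian of E is constant: H = [[8, 2], [2, 12]].
det(H) = 8·12 − 2² = 92.
det(H) > 0 and tr(H) = 20 > 0, so H is positive definite and the point is a local minimum.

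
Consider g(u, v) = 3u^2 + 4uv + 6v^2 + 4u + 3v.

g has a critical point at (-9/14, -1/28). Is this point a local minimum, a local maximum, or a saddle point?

The Hessian of g is constant: H = [[6, 4], [4, 12]].
det(H) = 6·12 − 4² = 56.
det(H) > 0 and tr(H) = 18 > 0, so H is positive definite and the point is a local minimum.

local minimum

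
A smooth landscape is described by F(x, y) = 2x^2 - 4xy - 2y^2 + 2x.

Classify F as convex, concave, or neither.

neither

F is quadratic, so its Hessian is the constant matrix H = [[4, -4], [-4, -4]].
det(H) = -32, tr(H) = 0.
det(H) < 0, so H is indefinite: neither convex nor concave.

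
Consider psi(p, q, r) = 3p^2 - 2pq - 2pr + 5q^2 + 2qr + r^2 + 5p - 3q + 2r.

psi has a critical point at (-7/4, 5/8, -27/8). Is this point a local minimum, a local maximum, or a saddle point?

The Hessian is constant: H = [[6, -2, -2], [-2, 10, 2], [-2, 2, 2]].
Leading principal minors: Δ₁ = 6, Δ₂ = 56, Δ₃ = 64.
All leading minors are positive, so H is positive definite: a local minimum.

local minimum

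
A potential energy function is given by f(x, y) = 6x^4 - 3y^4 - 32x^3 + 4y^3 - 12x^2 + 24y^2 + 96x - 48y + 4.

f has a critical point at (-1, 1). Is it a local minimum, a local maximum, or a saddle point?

local minimum

The mixed partial ∂²f/∂x∂y is 0, so the Hessian at any point is diag(f_xx, f_yy) = diag(24(3x^2 - 8x - 1), 12(-3y^2 + 2y + 4)).
At (-1, 1): H = diag(240, 36).
Both eigenvalues are positive, so H is positive definite: a local minimum.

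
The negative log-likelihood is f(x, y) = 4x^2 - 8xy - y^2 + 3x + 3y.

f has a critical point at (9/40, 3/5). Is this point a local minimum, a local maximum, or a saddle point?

The Hessian of f is constant: H = [[8, -8], [-8, -2]].
det(H) = 8·(-2) − (-8)² = -80.
Since det(H) < 0, H is indefinite and the critical point is a saddle point.

saddle point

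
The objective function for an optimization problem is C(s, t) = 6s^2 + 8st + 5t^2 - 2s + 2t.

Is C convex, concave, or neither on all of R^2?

C is quadratic, so its Hessian is the constant matrix H = [[12, 8], [8, 10]].
det(H) = 56, tr(H) = 22.
det(H) > 0 and tr(H) > 0, so H is positive definite everywhere: convex.

convex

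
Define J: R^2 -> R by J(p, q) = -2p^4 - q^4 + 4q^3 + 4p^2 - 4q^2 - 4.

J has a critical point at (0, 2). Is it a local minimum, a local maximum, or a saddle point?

saddle point

The mixed partial ∂²J/∂p∂q is 0, so the Hessian at any point is diag(J_pp, J_qq) = diag(8(-3p^2 + 1), 4(-3q^2 + 6q - 2)).
At (0, 2): H = diag(8, -8).
The eigenvalues have opposite signs, so H is indefinite: a saddle point.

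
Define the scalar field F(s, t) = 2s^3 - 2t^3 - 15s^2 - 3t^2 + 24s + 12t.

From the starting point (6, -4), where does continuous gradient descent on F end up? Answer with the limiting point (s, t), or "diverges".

(4, -2)

F is separable, so gradient descent decouples: s follows -∂F/∂s, t follows -∂F/∂t.
∂F/∂s = 6(s - 4)(s - 1); at s=6 this is 60, so s decreases.
∂F/∂t = -6(t - 1)(t + 2); at t=-4 this is -60, so t increases.
s converges to its nearest critical value 4 (a local min of the s-part); t converges to -2. The iterate converges to (4, -2).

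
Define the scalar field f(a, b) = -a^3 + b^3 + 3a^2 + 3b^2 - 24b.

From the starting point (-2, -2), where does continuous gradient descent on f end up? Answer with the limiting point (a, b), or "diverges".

(0, 2)

f is separable, so gradient descent decouples: a follows -∂f/∂a, b follows -∂f/∂b.
∂f/∂a = -3a(a - 2); at a=-2 this is -24, so a increases.
∂f/∂b = 3(b - 2)(b + 4); at b=-2 this is -24, so b increases.
a converges to its nearest critical value 0 (a local min of the a-part); b converges to 2. The iterate converges to (0, 2).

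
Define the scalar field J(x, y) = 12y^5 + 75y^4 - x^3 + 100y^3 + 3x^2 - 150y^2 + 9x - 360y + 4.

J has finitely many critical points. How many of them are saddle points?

4

J separates as a function of x plus a function of y, so ∇J=0 decouples.
∂J/∂x = -3(x - 3)(x + 1) = 0 at x ∈ {-1, 3}; ∂J/∂y = 60(y - 1)(y + 1)(y + 2)(y + 3) = 0 at y ∈ {-3, -2, -1, 1}.
The Hessian is diagonal: diag(J_xx, J_yy). Second derivatives: J_xx(-1)=12, J_xx(3)=-12; J_yy(-3)=-480, J_yy(-2)=180, J_yy(-1)=-240, J_yy(1)=1440.
Saddle points occur where the two diagonal entries have opposite signs: (-1, -3), (-1, -1), (3, -2), (3, 1). Count: 4.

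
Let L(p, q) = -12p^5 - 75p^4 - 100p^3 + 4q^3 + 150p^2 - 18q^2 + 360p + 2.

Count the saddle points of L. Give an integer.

4

L separates as a function of p plus a function of q, so ∇L=0 decouples.
∂L/∂p = -60(p - 1)(p + 1)(p + 2)(p + 3) = 0 at p ∈ {-3, -2, -1, 1}; ∂L/∂q = 12q(q - 3) = 0 at q ∈ {0, 3}.
The Hessian is diagonal: diag(L_pp, L_qq). Second derivatives: L_pp(-3)=480, L_pp(-2)=-180, L_pp(-1)=240, L_pp(1)=-1440; L_qq(0)=-36, L_qq(3)=36.
Saddle points occur where the two diagonal entries have opposite signs: (-3, 0), (-2, 3), (-1, 0), (1, 3). Count: 4.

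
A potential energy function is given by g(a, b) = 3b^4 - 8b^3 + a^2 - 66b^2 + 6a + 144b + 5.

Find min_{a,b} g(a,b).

-571

g(a,b) separates as P(a) + Q(b) + 5, so its minimum is min P + min Q + 5.
P'(a) = 2a + 6 vanishes at a ∈ {-3}; Q'(b) = 12(b - 4)(b - 1)(b + 3) vanishes at b ∈ {-3, 1, 4}.
Local minima of P (where P''>0): P(-3)=-9. Local minima of Q: Q(-3)=-567, Q(4)=-224.
So the global minimum of g is P(-3) + Q(-3) + 5 = -9 − 567 + 5 = -571, attained at (-3, -3).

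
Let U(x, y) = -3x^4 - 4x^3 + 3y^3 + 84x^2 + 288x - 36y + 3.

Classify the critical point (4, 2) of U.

saddle point

The mixed partial ∂²U/∂x∂y is 0, so the Hessian at any point is diag(U_xx, U_yy) = diag(12(-3x^2 - 2x + 14), 18y).
At (4, 2): H = diag(-504, 36).
The eigenvalues have opposite signs, so H is indefinite: a saddle point.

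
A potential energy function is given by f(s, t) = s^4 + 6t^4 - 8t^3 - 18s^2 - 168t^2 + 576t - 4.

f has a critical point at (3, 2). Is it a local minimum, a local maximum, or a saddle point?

The mixed partial ∂²f/∂s∂t is 0, so the Hessian at any point is diag(f_ss, f_tt) = diag(12(s^2 - 3), 24(3t^2 - 2t - 14)).
At (3, 2): H = diag(72, -144).
The eigenvalues have opposite signs, so H is indefinite: a saddle point.

saddle point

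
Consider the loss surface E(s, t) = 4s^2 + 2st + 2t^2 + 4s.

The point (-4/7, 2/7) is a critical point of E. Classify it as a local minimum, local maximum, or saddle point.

The Hessian of E is constant: H = [[8, 2], [2, 4]].
det(H) = 8·4 − 2² = 28.
det(H) > 0 and tr(H) = 12 > 0, so H is positive definite and the point is a local minimum.

local minimum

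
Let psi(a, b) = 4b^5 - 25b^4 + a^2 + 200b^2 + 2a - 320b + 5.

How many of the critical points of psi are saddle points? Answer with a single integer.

psi separates as a function of a plus a function of b, so ∇psi=0 decouples.
∂psi/∂a = 2(a + 1) = 0 at a ∈ {-1}; ∂psi/∂b = 20(b - 4)(b - 2)(b - 1)(b + 2) = 0 at b ∈ {-2, 1, 2, 4}.
The Hessian is diagonal: diag(psi_aa, psi_bb). Second derivatives: psi_aa(-1)=2; psi_bb(-2)=-1440, psi_bb(1)=180, psi_bb(2)=-160, psi_bb(4)=720.
Saddle points occur where the two diagonal entries have opposite signs: (-1, -2), (-1, 2). Count: 2.

2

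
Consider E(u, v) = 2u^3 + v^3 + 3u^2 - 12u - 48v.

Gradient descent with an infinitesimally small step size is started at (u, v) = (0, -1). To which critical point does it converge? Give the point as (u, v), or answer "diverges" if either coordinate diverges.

(1, 4)

E is separable, so gradient descent decouples: u follows -∂E/∂u, v follows -∂E/∂v.
∂E/∂u = 6(u - 1)(u + 2); at u=0 this is -12, so u increases.
∂E/∂v = 3(v - 4)(v + 4); at v=-1 this is -45, so v increases.
u converges to its nearest critical value 1 (a local min of the u-part); v converges to 4. The iterate converges to (1, 4).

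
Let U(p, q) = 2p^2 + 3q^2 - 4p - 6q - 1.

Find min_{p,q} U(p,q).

-6

U(p,q) separates as A(p) + B(q) − 1, so its minimum is min A + min B − 1.
A'(p) = 4p - 4 vanishes at p ∈ {1}; B'(q) = 6q - 6 vanishes at q ∈ {1}.
Local minima of A (where A''>0): A(1)=-2. Local minima of B: B(1)=-3.
So the global minimum of U is A(1) + B(1) − 1 = -2 − 3 − 1 = -6, attained at (1, 1).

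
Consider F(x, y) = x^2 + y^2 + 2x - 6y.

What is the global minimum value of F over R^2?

F(x,y) separates as P(x) + Q(y), so its minimum is min P + min Q.
P'(x) = 2x + 2 vanishes at x ∈ {-1}; Q'(y) = 2y - 6 vanishes at y ∈ {3}.
Local minima of P (where P''>0): P(-1)=-1. Local minima of Q: Q(3)=-9.
So the global minimum of F is P(-1) + Q(3) = -1 − 9 = -10, attained at (-1, 3).

-10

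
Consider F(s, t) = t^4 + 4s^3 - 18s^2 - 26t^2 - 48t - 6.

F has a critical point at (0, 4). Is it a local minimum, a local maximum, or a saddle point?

saddle point

The mixed partial ∂²F/∂s∂t is 0, so the Hessian at any point is diag(F_ss, F_tt) = diag(12(2s - 3), 4(3t^2 - 13)).
At (0, 4): H = diag(-36, 140).
The eigenvalues have opposite signs, so H is indefinite: a saddle point.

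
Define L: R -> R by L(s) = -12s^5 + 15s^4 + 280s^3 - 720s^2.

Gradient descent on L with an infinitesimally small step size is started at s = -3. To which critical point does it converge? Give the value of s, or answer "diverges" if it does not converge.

L'(s) = -60s(s - 3)(s - 2)(s + 4), so L'(-3) = 5400.
Gradient descent moves in the -L' direction, i.e. s is decreasing.
The nearest critical point in that direction is s = -4, where L'' = 10080 > 0 (a local minimum). The iterate converges there.

-4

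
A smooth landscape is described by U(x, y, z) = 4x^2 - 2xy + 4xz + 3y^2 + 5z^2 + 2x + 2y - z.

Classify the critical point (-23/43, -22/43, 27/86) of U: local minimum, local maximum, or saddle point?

local minimum

The Hessian is constant: H = [[8, -2, 4], [-2, 6, 0], [4, 0, 10]].
Leading principal minors: Δ₁ = 8, Δ₂ = 44, Δ₃ = 344.
All leading minors are positive, so H is positive definite: a local minimum.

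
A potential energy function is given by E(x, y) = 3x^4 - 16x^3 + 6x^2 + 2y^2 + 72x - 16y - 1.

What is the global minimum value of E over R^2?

E(x,y) separates as P(x) + Q(y) − 1, so its minimum is min P + min Q − 1.
P'(x) = 12(x - 3)(x - 2)(x + 1) vanishes at x ∈ {-1, 2, 3}; Q'(y) = 4y - 16 vanishes at y ∈ {4}.
Local minima of P (where P''>0): P(-1)=-47, P(3)=81. Local minima of Q: Q(4)=-32.
So the global minimum of E is P(-1) + Q(4) − 1 = -47 − 32 − 1 = -80, attained at (-1, 4).

-80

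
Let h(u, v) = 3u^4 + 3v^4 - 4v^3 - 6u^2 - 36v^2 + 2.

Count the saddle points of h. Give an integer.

h separates as a function of u plus a function of v, so ∇h=0 decouples.
∂h/∂u = 12u(u - 1)(u + 1) = 0 at u ∈ {-1, 0, 1}; ∂h/∂v = 12v(v - 3)(v + 2) = 0 at v ∈ {-2, 0, 3}.
The Hessian is diagonal: diag(h_uu, h_vv). Second derivatives: h_uu(-1)=24, h_uu(0)=-12, h_uu(1)=24; h_vv(-2)=120, h_vv(0)=-72, h_vv(3)=180.
Saddle points occur where the two diagonal entries have opposite signs: (-1, 0), (0, -2), (0, 3), (1, 0). Count: 4.

4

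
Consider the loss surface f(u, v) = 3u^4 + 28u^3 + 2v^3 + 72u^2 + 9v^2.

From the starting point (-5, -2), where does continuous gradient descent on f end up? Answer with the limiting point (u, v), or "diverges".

f is separable, so gradient descent decouples: u follows -∂f/∂u, v follows -∂f/∂v.
∂f/∂u = 12u(u + 3)(u + 4); at u=-5 this is -120, so u increases.
∂f/∂v = 6v(v + 3); at v=-2 this is -12, so v increases.
u converges to its nearest critical value -4 (a local min of the u-part); v converges to 0. The iterate converges to (-4, 0).

(-4, 0)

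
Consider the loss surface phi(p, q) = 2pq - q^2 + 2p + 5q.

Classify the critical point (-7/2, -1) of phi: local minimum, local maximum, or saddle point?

saddle point

The Hessian of phi is constant: H = [[0, 2], [2, -2]].
det(H) = 0·(-2) − 2² = -4.
Since det(H) < 0, H is indefinite and the critical point is a saddle point.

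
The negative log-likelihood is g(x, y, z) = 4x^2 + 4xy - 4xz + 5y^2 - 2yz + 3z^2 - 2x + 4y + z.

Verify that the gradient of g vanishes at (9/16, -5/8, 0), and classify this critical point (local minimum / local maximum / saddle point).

∇g = (8x + 4y - 4z - 2, 4x + 10y - 2z + 4, -4x - 2y + 6z + 1); substituting (9/16, -5/8, 0) gives ∇g = (0, 0, 0), so (9/16, -5/8, 0) is indeed a critical point.
The Hessian is constant: H = [[8, 4, -4], [4, 10, -2], [-4, -2, 6]].
Leading principal minors: Δ₁ = 8, Δ₂ = 64, Δ₃ = 256.
All leading minors are positive, so H is positive definite: a local minimum.

local minimum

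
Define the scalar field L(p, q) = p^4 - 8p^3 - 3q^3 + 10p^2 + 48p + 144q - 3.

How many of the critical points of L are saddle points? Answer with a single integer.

L separates as a function of p plus a function of q, so ∇L=0 decouples.
∂L/∂p = 4(p - 4)(p - 3)(p + 1) = 0 at p ∈ {-1, 3, 4}; ∂L/∂q = -9(q - 4)(q + 4) = 0 at q ∈ {-4, 4}.
The Hessian is diagonal: diag(L_pp, L_qq). Second derivatives: L_pp(-1)=80, L_pp(3)=-16, L_pp(4)=20; L_qq(-4)=72, L_qq(4)=-72.
Saddle points occur where the two diagonal entries have opposite signs: (-1, 4), (3, -4), (4, 4). Count: 3.

3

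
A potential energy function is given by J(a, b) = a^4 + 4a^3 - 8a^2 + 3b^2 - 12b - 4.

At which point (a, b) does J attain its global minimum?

J(a,b) separates as P(a) + Q(b) − 4, so its minimum is min P + min Q − 4.
P'(a) = 4a(a - 1)(a + 4) vanishes at a ∈ {-4, 0, 1}; Q'(b) = 6b - 12 vanishes at b ∈ {2}.
Local minima of P (where P''>0): P(-4)=-128, P(1)=-3. Local minima of Q: Q(2)=-12.
So the global minimum of J is P(-4) + Q(2) − 4 = -128 − 12 − 4 = -144, attained at (-4, 2).

(-4, 2)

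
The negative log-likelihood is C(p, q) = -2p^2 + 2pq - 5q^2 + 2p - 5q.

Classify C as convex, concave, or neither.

C is quadratic, so its Hessian is the constant matrix H = [[-4, 2], [2, -10]].
det(H) = 36, tr(H) = -14.
det(H) > 0 and tr(H) < 0, so H is negative definite everywhere: concave.

concave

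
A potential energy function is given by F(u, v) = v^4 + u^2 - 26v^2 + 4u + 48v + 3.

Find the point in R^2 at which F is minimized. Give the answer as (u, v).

(-2, -4)

F(u,v) separates as P(u) + Q(v) + 3, so its minimum is min P + min Q + 3.
P'(u) = 2u + 4 vanishes at u ∈ {-2}; Q'(v) = 4(v - 3)(v - 1)(v + 4) vanishes at v ∈ {-4, 1, 3}.
Local minima of P (where P''>0): P(-2)=-4. Local minima of Q: Q(-4)=-352, Q(3)=-9.
So the global minimum of F is P(-2) + Q(-4) + 3 = -4 − 352 + 3 = -353, attained at (-2, -4).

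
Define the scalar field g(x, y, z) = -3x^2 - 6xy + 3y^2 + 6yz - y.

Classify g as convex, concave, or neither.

neither

g is quadratic, so its Hessian is the constant matrix H = [[-6, -6, 0], [-6, 6, 6], [0, 6, 0]].
Leading principal minors: -6, -72, 216.
Neither pattern holds ⇒ H is indefinite ⇒ neither convex nor concave.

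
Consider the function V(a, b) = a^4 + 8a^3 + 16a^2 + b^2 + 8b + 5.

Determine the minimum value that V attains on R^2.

-11

V(a,b) separates as P(a) + Q(b) + 5, so its minimum is min P + min Q + 5.
P'(a) = 4a(a + 2)(a + 4) vanishes at a ∈ {-4, -2, 0}; Q'(b) = 2b + 8 vanishes at b ∈ {-4}.
Local minima of P (where P''>0): P(-4)=0, P(0)=0. Local minima of Q: Q(-4)=-16.
So the global minimum of V is P(-4) + Q(-4) + 5 = 0 − 16 + 5 = -11, attained at (-4, -4).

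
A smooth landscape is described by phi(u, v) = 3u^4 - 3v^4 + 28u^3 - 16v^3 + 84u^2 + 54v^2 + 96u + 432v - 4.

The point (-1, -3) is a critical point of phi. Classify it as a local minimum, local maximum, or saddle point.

The mixed partial ∂²phi/∂u∂v is 0, so the Hessian at any point is diag(phi_uu, phi_vv) = diag(12(3u^2 + 14u + 14), 12(-3v^2 - 8v + 9)).
At (-1, -3): H = diag(36, 72).
Both eigenvalues are positive, so H is positive definite: a local minimum.

local minimum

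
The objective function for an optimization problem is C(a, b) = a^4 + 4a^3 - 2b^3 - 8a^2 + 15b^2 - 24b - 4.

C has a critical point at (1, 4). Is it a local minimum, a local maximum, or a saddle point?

saddle point

The mixed partial ∂²C/∂a∂b is 0, so the Hessian at any point is diag(C_aa, C_bb) = diag(4(3a^2 + 6a - 4), 6(-2b + 5)).
At (1, 4): H = diag(20, -18).
The eigenvalues have opposite signs, so H is indefinite: a saddle point.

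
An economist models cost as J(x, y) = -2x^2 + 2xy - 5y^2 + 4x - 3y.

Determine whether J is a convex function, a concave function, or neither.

J is quadratic, so its Hessian is the constant matrix H = [[-4, 2], [2, -10]].
det(H) = 36, tr(H) = -14.
det(H) > 0 and tr(H) < 0, so H is negative definite everywhere: concave.

concave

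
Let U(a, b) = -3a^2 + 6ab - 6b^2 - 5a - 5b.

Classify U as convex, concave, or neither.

U is quadratic, so its Hessian is the constant matrix H = [[-6, 6], [6, -12]].
det(H) = 36, tr(H) = -18.
det(H) > 0 and tr(H) < 0, so H is negative definite everywhere: concave.

concave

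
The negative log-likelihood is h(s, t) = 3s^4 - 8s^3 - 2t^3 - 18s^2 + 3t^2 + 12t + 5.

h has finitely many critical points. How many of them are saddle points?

h separates as a function of s plus a function of t, so ∇h=0 decouples.
∂h/∂s = 12s(s - 3)(s + 1) = 0 at s ∈ {-1, 0, 3}; ∂h/∂t = -6(t - 2)(t + 1) = 0 at t ∈ {-1, 2}.
The Hessian is diagonal: diag(h_ss, h_tt). Second derivatives: h_ss(-1)=48, h_ss(0)=-36, h_ss(3)=144; h_tt(-1)=18, h_tt(2)=-18.
Saddle points occur where the two diagonal entries have opposite signs: (-1, 2), (0, -1), (3, 2). Count: 3.

3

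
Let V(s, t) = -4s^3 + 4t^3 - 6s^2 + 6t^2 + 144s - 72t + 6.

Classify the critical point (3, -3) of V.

The mixed partial ∂²V/∂s∂t is 0, so the Hessian at any point is diag(V_ss, V_tt) = diag(-12(2s + 1), 12(2t + 1)).
At (3, -3): H = diag(-84, -60).
Both eigenvalues are negative, so H is negative definite: a local maximum.

local maximum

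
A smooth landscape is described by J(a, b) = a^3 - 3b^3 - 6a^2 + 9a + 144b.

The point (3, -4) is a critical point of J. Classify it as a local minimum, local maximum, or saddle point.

The mixed partial ∂²J/∂a∂b is 0, so the Hessian at any point is diag(J_aa, J_bb) = diag(6(a - 2), -18b).
At (3, -4): H = diag(6, 72).
Both eigenvalues are positive, so H is positive definite: a local minimum.

local minimum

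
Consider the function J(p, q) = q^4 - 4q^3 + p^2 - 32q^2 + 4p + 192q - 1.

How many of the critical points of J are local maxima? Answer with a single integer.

J separates as a function of p plus a function of q, so ∇J=0 decouples.
∂J/∂p = 2(p + 2) = 0 at p ∈ {-2}; ∂J/∂q = 4(q - 4)(q - 3)(q + 4) = 0 at q ∈ {-4, 3, 4}.
The Hessian is diagonal: diag(J_pp, J_qq). Second derivatives: J_pp(-2)=2; J_qq(-4)=224, J_qq(3)=-28, J_qq(4)=32.
Local maxima occur where both diagonal entries negative: none. Count: 0.

0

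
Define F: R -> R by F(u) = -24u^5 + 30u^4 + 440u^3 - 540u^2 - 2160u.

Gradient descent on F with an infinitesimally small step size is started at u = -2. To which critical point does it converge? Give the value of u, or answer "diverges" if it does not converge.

-3

F'(u) = -120(u - 3)(u - 2)(u + 1)(u + 3), so F'(-2) = 2400.
Gradient descent moves in the -F' direction, i.e. u is decreasing.
The nearest critical point in that direction is u = -3, where F'' = 7200 > 0 (a local minimum). The iterate converges there.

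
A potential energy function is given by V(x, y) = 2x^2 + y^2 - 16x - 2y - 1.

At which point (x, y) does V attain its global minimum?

(4, 1)

V(x,y) separates as P(x) + Q(y) − 1, so its minimum is min P + min Q − 1.
P'(x) = 4x - 16 vanishes at x ∈ {4}; Q'(y) = 2y - 2 vanishes at y ∈ {1}.
Local minima of P (where P''>0): P(4)=-32. Local minima of Q: Q(1)=-1.
So the global minimum of V is P(4) + Q(1) − 1 = -32 − 1 − 1 = -34, attained at (4, 1).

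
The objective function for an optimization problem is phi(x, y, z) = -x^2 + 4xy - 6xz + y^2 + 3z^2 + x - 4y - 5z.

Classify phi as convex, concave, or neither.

phi is quadratic, so its Hessian is the constant matrix H = [[-2, 4, -6], [4, 2, 0], [-6, 0, 6]].
Leading principal minors: -2, -20, -192.
Neither pattern holds ⇒ H is indefinite ⇒ neither convex nor concave.

neither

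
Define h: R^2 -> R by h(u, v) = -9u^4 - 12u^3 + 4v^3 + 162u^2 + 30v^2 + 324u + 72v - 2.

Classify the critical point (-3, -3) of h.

local maximum

The mixed partial ∂²h/∂u∂v is 0, so the Hessian at any point is diag(h_uu, h_vv) = diag(36(-3u^2 - 2u + 9), 12(2v + 5)).
At (-3, -3): H = diag(-432, -12).
Both eigenvalues are negative, so H is negative definite: a local maximum.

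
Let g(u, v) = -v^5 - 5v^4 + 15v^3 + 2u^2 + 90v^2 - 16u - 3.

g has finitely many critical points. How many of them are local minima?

2

g separates as a function of u plus a function of v, so ∇g=0 decouples.
∂g/∂u = 4(u - 4) = 0 at u ∈ {4}; ∂g/∂v = -5v(v - 3)(v + 3)(v + 4) = 0 at v ∈ {-4, -3, 0, 3}.
The Hessian is diagonal: diag(g_uu, g_vv). Second derivatives: g_uu(4)=4; g_vv(-4)=140, g_vv(-3)=-90, g_vv(0)=180, g_vv(3)=-630.
Local minima occur where both diagonal entries positive: (4, -4), (4, 0). Count: 2.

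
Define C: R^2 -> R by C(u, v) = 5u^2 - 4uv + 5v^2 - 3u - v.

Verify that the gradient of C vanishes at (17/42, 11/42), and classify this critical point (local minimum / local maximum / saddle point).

∇C = (10u - 4v - 3, -4u + 10v - 1); substituting (17/42, 11/42) gives ∇C = (0, 0), so (17/42, 11/42) is indeed a critical point.
The Hessian of C is constant: H = [[10, -4], [-4, 10]].
det(H) = 10·10 − (-4)² = 84.
det(H) > 0 and tr(H) = 20 > 0, so H is positive definite and the point is a local minimum.

local minimum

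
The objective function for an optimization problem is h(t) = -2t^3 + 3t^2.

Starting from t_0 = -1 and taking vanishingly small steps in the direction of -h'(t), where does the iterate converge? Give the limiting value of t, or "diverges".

h'(t) = -6t(t - 1), so h'(-1) = -12.
Gradient descent moves in the -h' direction, i.e. t is increasing.
The nearest critical point in that direction is t = 0, where h'' = 6 > 0 (a local minimum). The iterate converges there.

0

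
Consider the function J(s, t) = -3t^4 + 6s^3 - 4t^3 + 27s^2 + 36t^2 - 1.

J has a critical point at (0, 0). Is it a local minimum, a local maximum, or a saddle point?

The mixed partial ∂²J/∂s∂t is 0, so the Hessian at any point is diag(J_ss, J_tt) = diag(18(2s + 3), 12(-3t^2 - 2t + 6)).
At (0, 0): H = diag(54, 72).
Both eigenvalues are positive, so H is positive definite: a local minimum.

local minimum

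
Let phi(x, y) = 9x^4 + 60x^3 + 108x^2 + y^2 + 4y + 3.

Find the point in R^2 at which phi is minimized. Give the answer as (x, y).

(0, -2)

phi(x,y) separates as P(x) + Q(y) + 3, so its minimum is min P + min Q + 3.
P'(x) = 36x(x + 2)(x + 3) vanishes at x ∈ {-3, -2, 0}; Q'(y) = 2y + 4 vanishes at y ∈ {-2}.
Local minima of P (where P''>0): P(-3)=81, P(0)=0. Local minima of Q: Q(-2)=-4.
So the global minimum of phi is P(0) + Q(-2) + 3 = 0 − 4 + 3 = -1, attained at (0, -2).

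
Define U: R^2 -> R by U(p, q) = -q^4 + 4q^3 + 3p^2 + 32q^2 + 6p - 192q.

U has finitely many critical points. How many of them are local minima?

U separates as a function of p plus a function of q, so ∇U=0 decouples.
∂U/∂p = 6(p + 1) = 0 at p ∈ {-1}; ∂U/∂q = -4(q - 4)(q - 3)(q + 4) = 0 at q ∈ {-4, 3, 4}.
The Hessian is diagonal: diag(U_pp, U_qq). Second derivatives: U_pp(-1)=6; U_qq(-4)=-224, U_qq(3)=28, U_qq(4)=-32.
Local minima occur where both diagonal entries positive: (-1, 3). Count: 1.

1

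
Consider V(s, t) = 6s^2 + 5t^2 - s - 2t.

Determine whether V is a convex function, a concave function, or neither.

convex

V is quadratic, so its Hessian is the constant matrix H = [[12, 0], [0, 10]].
det(H) = 120, tr(H) = 22.
det(H) > 0 and tr(H) > 0, so H is positive definite everywhere: convex.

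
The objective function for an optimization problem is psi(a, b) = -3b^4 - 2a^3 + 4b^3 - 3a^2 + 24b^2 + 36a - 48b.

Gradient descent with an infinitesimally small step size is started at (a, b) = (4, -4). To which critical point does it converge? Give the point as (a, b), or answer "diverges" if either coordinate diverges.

psi is separable, so gradient descent decouples: a follows -∂psi/∂a, b follows -∂psi/∂b.
∂psi/∂a = -6(a - 2)(a + 3); at a=4 this is -84, so a increases.
∂psi/∂b = -12(b - 2)(b - 1)(b + 2); at b=-4 this is 720, so b decreases.
The a-coordinate has no critical point in that direction and runs off to infinity.

diverges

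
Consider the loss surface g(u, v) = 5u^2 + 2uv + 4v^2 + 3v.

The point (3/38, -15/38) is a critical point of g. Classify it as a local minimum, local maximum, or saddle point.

The Hessian of g is constant: H = [[10, 2], [2, 8]].
det(H) = 10·8 − 2² = 76.
det(H) > 0 and tr(H) = 18 > 0, so H is positive definite and the point is a local minimum.

local minimum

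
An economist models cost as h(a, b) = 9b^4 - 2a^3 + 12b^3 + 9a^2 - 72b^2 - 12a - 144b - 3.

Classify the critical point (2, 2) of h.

The mixed partial ∂²h/∂a∂b is 0, so the Hessian at any point is diag(h_aa, h_bb) = diag(6(-2a + 3), 36(3b^2 + 2b - 4)).
At (2, 2): H = diag(-6, 432).
The eigenvalues have opposite signs, so H is indefinite: a saddle point.

saddle point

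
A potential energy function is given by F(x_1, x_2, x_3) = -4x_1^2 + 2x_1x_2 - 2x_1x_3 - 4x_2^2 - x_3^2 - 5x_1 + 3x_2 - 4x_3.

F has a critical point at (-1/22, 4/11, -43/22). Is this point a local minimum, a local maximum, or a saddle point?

local maximum

The Hessian is constant: H = [[-8, 2, -2], [2, -8, 0], [-2, 0, -2]].
Leading principal minors: Δ₁ = -8, Δ₂ = 60, Δ₃ = -88.
The minors alternate sign starting negative (−, +, −), so H is negative definite: a local maximum.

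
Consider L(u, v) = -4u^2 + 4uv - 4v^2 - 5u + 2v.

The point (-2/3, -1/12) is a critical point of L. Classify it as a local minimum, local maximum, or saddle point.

The Hessian of L is constant: H = [[-8, 4], [4, -8]].
det(H) = (-8)·(-8) − 4² = 48.
det(H) > 0 and tr(H) = -16 < 0, so H is negative definite and the point is a local maximum.

local maximum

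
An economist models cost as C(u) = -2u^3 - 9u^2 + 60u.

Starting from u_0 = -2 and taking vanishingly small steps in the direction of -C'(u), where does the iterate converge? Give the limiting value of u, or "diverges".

-5

C'(u) = -6(u - 2)(u + 5), so C'(-2) = 72.
Gradient descent moves in the -C' direction, i.e. u is decreasing.
The nearest critical point in that direction is u = -5, where C'' = 42 > 0 (a local minimum). The iterate converges there.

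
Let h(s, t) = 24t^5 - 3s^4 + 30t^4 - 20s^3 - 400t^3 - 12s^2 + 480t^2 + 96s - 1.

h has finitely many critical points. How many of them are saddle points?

6

h separates as a function of s plus a function of t, so ∇h=0 decouples.
∂h/∂s = -12(s - 1)(s + 2)(s + 4) = 0 at s ∈ {-4, -2, 1}; ∂h/∂t = 120t(t - 2)(t - 1)(t + 4) = 0 at t ∈ {-4, 0, 1, 2}.
The Hessian is diagonal: diag(h_ss, h_tt). Second derivatives: h_ss(-4)=-120, h_ss(-2)=72, h_ss(1)=-180; h_tt(-4)=-14400, h_tt(0)=960, h_tt(1)=-600, h_tt(2)=1440.
Saddle points occur where the two diagonal entries have opposite signs: (-4, 0), (-4, 2), (-2, -4), (-2, 1), (1, 0), (1, 2). Count: 6.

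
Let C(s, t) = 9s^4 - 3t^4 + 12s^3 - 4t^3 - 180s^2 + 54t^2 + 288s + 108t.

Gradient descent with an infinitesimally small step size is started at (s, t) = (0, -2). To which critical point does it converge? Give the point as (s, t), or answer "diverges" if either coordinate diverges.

(-4, -1)

C is separable, so gradient descent decouples: s follows -∂C/∂s, t follows -∂C/∂t.
∂C/∂s = 36(s - 2)(s - 1)(s + 4); at s=0 this is 288, so s decreases.
∂C/∂t = -12(t - 3)(t + 1)(t + 3); at t=-2 this is -60, so t increases.
s converges to its nearest critical value -4 (a local min of the s-part); t converges to -1. The iterate converges to (-4, -1).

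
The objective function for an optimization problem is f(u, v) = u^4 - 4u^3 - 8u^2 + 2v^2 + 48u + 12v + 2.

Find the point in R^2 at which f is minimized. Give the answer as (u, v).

f(u,v) separates as P(u) + Q(v) + 2, so its minimum is min P + min Q + 2.
P'(u) = 4(u - 3)(u - 2)(u + 2) vanishes at u ∈ {-2, 2, 3}; Q'(v) = 4v + 12 vanishes at v ∈ {-3}.
Local minima of P (where P''>0): P(-2)=-80, P(3)=45. Local minima of Q: Q(-3)=-18.
So the global minimum of f is P(-2) + Q(-3) + 2 = -80 − 18 + 2 = -96, attained at (-2, -3).

(-2, -3)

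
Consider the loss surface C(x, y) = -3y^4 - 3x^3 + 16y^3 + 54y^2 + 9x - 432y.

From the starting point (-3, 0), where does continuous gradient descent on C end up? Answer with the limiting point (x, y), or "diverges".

C is separable, so gradient descent decouples: x follows -∂C/∂x, y follows -∂C/∂y.
∂C/∂x = -9(x - 1)(x + 1); at x=-3 this is -72, so x increases.
∂C/∂y = -12(y - 4)(y - 3)(y + 3); at y=0 this is -432, so y increases.
x converges to its nearest critical value -1 (a local min of the x-part); y converges to 3. The iterate converges to (-1, 3).

(-1, 3)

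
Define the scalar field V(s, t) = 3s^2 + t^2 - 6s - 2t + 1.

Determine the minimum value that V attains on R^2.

-3

V(s,t) separates as P(s) + Q(t) + 1, so its minimum is min P + min Q + 1.
P'(s) = 6s - 6 vanishes at s ∈ {1}; Q'(t) = 2(t - 1) vanishes at t ∈ {1}.
Local minima of P (where P''>0): P(1)=-3. Local minima of Q: Q(1)=-1.
So the global minimum of V is P(1) + Q(1) + 1 = -3 − 1 + 1 = -3, attained at (1, 1).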